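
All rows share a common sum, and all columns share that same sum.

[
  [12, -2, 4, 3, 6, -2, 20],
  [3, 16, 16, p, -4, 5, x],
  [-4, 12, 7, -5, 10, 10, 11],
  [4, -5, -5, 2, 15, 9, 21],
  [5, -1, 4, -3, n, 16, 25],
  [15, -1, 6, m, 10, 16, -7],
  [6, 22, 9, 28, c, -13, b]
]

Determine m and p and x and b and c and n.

m = 2, p = 14, x = -9, b = -20, c = 9, n = -5

Rows 1 and 3 both sum to 41, so that's the common total.
Row 5 has 5 − 1 + 4 − 3 + 16 + 25 = 46; the blank must be 41 − 46 = -5.
Column 5 has 6 − 4 + 10 + 15 − 5 + 10 = 32; the blank must be 41 − 32 = 9.
Row 7 has 6 + 22 + 9 + 28 + 9 − 13 = 61; the blank must be 41 − 61 = -20.
Row 6 has 15 − 1 + 6 + 10 + 16 − 7 = 39; the blank must be 41 − 39 = 2.
Column 7 has 20 + 11 + 21 + 25 − 7 − 20 = 50; the blank must be 41 − 50 = -9.
Row 2 has 3 + 16 + 16 − 4 + 5 − 9 = 27; the blank must be 41 − 27 = 14.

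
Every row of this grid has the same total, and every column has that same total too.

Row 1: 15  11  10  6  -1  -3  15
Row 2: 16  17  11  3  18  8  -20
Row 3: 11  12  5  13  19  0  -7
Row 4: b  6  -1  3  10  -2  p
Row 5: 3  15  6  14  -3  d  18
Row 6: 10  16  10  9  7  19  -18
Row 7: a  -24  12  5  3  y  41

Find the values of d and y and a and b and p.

Rows 1 and 2 both sum to 53, so that's the common total.
Row 5: 3 + 15 + 6 + 14 − 3 + 18 = 53, so its missing entry is 53 − 53 = 0.
Column 6: -3 + 8 + 0 − 2 + 0 + 19 = 22, so its missing entry is 53 − 22 = 31.
Row 7: -24 + 12 + 5 + 3 + 31 + 41 = 68, so its missing entry is 53 − 68 = -15.
Column 1: 15 + 16 + 11 + 3 + 10 − 15 = 40, so its missing entry is 53 − 40 = 13.
Row 4: 13 + 6 − 1 + 3 + 10 − 2 = 29, so its missing entry is 53 − 29 = 24.

d = 0, y = 31, a = -15, b = 13, p = 24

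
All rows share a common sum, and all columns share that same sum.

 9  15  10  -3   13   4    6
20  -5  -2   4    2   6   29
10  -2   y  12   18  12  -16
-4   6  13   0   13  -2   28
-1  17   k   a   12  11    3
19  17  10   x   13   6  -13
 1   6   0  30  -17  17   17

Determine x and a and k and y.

Rows 1 and 2 both sum to 54, so that's the common total.
Row 6 has 19 + 17 + 10 + 13 + 6 − 13 = 52; the blank must be 54 − 52 = 2.
Row 3 has 10 − 2 + 12 + 18 + 12 − 16 = 34; the blank must be 54 − 34 = 20.
Column 3 has 10 − 2 + 20 + 13 + 10 + 0 = 51; the blank must be 54 − 51 = 3.
Row 5 has -1 + 17 + 3 + 12 + 11 + 3 = 45; the blank must be 54 − 45 = 9.

x = 2, a = 9, k = 3, y = 20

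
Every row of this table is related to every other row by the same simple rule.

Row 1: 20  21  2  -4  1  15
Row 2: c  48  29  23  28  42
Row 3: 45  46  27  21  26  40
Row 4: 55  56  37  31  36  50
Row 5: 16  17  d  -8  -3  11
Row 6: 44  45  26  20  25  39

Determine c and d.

c = 47, d = -2

The difference between any two rows is the same in every column — this is an addition table with the headers hidden.
Row 2 minus row 1 is 42 − 15 = 27, so its entry in column 1 is 20 + 27 = 47.
Row 5 minus row 1 is 11 − 15 = -4, so its entry in column 3 is 2 + (-4) = -2.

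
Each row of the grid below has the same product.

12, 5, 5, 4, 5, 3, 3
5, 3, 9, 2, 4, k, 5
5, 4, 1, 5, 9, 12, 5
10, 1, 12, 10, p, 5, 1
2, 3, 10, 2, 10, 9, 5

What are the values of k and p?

Rows 1 and 3 each multiply to 54000, so every row has product 54000.
Row 2: 5×3×9×2×4×5 = 5400, so the missing entry is 54000 ÷ 5400 = 10.
Row 4: 10×1×12×10×5×1 = 6000, so the missing entry is 54000 ÷ 6000 = 9.

k = 10, p = 9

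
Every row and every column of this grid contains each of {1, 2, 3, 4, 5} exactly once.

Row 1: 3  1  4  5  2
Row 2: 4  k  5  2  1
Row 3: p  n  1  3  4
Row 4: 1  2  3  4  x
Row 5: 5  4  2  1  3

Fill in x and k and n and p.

x = 5, k = 3, n = 5, p = 2

Cell (3,1): column 1 already has {1, 3, 4, 5} → 2.
Cell (2,2): row 2 already has {1, 2, 4, 5} → 3.
At (row 3, col 2): row 3 already has {1, 2, 3, 4}, so the value is 5.
Cell (4,5): row 4 already has {1, 2, 3, 4} → 5.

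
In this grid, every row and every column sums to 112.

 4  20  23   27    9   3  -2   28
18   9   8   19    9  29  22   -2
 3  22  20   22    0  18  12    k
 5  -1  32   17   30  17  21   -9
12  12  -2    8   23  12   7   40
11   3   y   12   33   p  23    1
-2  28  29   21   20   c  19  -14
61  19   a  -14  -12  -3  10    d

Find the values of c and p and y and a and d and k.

c = 11, p = 25, y = 4, a = -2, d = 53, k = 15

Row 7: -2 + 28 + 29 + 21 + 20 + 19 − 14 = 101, so its missing entry is 112 − 101 = 11.
Column 6: 3 + 29 + 18 + 17 + 12 + 11 − 3 = 87, so its missing entry is 112 − 87 = 25.
Row 3: 3 + 22 + 20 + 22 + 0 + 18 + 12 = 97, so its missing entry is 112 − 97 = 15.
Column 8: 28 − 2 + 15 − 9 + 40 + 1 − 14 = 59, so its missing entry is 112 − 59 = 53.
Row 8: 61 + 19 − 14 − 12 − 3 + 10 + 53 = 114, so its missing entry is 112 − 114 = -2.
Row 6: 11 + 3 + 12 + 33 + 25 + 23 + 1 = 108, so its missing entry is 112 − 108 = 4.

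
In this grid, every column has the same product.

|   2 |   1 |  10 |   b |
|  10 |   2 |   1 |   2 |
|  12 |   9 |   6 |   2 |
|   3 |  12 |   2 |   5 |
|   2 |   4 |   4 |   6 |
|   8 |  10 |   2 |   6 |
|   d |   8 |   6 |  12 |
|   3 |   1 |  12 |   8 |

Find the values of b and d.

b = 1, d = 2

Columns 2 and 3 each multiply to 69120, so every column has product 69120.
Column 4: 2×2×5×6×6×12×8 = 69120, so the missing entry is 69120 ÷ 69120 = 1.
Column 1: 2×10×12×3×2×8×3 = 34560, so the missing entry is 69120 ÷ 34560 = 2.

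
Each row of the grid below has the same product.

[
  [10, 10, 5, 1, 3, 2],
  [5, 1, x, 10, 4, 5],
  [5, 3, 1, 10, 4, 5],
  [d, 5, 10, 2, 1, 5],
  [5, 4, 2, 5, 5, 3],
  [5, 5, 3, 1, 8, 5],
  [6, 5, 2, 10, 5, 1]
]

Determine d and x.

d = 6, x = 3

Rows 3 and 7 each multiply to 3000, so every row has product 3000.
Row 4: 5×10×2×1×5 = 500, so the missing entry is 3000 ÷ 500 = 6.
Row 2: 5×1×10×4×5 = 1000, so the missing entry is 3000 ÷ 1000 = 3.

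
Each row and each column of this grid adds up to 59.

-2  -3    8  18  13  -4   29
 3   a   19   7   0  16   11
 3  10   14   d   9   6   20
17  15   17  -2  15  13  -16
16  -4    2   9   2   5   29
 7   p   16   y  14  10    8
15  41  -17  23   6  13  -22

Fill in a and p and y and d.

Row 2 has 3 + 19 + 7 + 0 + 16 + 11 = 56; the blank must be 59 − 56 = 3.
Row 3 has 3 + 10 + 14 + 9 + 6 + 20 = 62; the blank must be 59 − 62 = -3.
Column 4 has 18 + 7 − 3 − 2 + 9 + 23 = 52; the blank must be 59 − 52 = 7.
Row 6 has 7 + 16 + 7 + 14 + 10 + 8 = 62; the blank must be 59 − 62 = -3.

a = 3, p = -3, y = 7, d = -3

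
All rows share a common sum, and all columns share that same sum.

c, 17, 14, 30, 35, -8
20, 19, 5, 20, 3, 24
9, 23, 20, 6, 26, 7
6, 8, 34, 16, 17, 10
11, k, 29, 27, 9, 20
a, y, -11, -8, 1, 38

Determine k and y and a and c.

Rows 2 and 3 both sum to 91, so that's the common total.
The known cells in row 5 total 96, leaving 91 − 96 = -5 for the blank.
The known cells in column 2 total 62, leaving 91 − 62 = 29 for the blank.
The known cells in row 6 total 49, leaving 91 − 49 = 42 for the blank.
The known cells in row 1 total 88, leaving 91 − 88 = 3 for the blank.

k = -5, y = 29, a = 42, c = 3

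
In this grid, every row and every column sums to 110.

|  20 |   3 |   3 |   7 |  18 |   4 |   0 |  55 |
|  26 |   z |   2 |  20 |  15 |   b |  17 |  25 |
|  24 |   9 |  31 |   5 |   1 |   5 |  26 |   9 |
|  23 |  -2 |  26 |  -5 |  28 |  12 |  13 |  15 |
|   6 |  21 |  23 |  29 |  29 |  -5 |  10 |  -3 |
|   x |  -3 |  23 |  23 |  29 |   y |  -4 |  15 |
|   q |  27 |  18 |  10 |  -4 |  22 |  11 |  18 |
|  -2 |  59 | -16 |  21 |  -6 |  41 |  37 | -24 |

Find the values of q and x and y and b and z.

Column 2: 3 + 9 − 2 + 21 − 3 + 27 + 59 = 114, so its missing entry is 110 − 114 = -4.
Row 2: 26 − 4 + 2 + 20 + 15 + 17 + 25 = 101, so its missing entry is 110 − 101 = 9.
Column 6: 4 + 9 + 5 + 12 − 5 + 22 + 41 = 88, so its missing entry is 110 − 88 = 22.
Row 6: -3 + 23 + 23 + 29 + 22 − 4 + 15 = 105, so its missing entry is 110 − 105 = 5.
Row 7: 27 + 18 + 10 − 4 + 22 + 11 + 18 = 102, so its missing entry is 110 − 102 = 8.

q = 8, x = 5, y = 22, b = 9, z = -4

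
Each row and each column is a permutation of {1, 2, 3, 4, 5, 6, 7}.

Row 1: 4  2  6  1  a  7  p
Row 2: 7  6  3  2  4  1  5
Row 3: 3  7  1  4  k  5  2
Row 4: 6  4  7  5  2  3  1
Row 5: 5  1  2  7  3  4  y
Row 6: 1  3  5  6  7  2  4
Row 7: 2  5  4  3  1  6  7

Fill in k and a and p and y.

Cell (3,5): row 3 already has {1, 2, 3, 4, 5, 7} → 6.
Cell (5,7): row 5 already has {1, 2, 3, 4, 5, 7} → 6.
At (row 1, col 5): column 5 already has {1, 2, 3, 4, 6, 7}, so the value is 5.
At (row 1, col 7): row 1 already has {1, 2, 4, 5, 6, 7}, so the value is 3.

k = 6, a = 5, p = 3, y = 6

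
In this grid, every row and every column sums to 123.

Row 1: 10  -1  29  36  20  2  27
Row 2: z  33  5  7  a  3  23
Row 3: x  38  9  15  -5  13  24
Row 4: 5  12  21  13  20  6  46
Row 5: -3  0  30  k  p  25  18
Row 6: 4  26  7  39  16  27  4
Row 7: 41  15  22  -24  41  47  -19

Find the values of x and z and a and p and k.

Column 4: 36 + 7 + 15 + 13 + 39 − 24 = 86, so its missing entry is 123 − 86 = 37.
Row 5: -3 + 0 + 30 + 37 + 25 + 18 = 107, so its missing entry is 123 − 107 = 16.
Row 3: 38 + 9 + 15 − 5 + 13 + 24 = 94, so its missing entry is 123 − 94 = 29.
Column 5: 20 − 5 + 20 + 16 + 16 + 41 = 108, so its missing entry is 123 − 108 = 15.
Row 2: 33 + 5 + 7 + 15 + 3 + 23 = 86, so its missing entry is 123 − 86 = 37.

x = 29, z = 37, a = 15, p = 16, k = 37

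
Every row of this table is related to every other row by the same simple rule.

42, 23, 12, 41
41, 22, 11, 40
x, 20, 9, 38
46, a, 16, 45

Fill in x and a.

The difference between any two rows is the same in every column — this is an addition table with the headers hidden.
Row 3 minus row 1 is 9 − 12 = -3, so its entry in column 1 is 42 + (-3) = 39.
Row 4 minus row 1 is 16 − 12 = 4, so its entry in column 2 is 23 + 4 = 27.

x = 39, a = 27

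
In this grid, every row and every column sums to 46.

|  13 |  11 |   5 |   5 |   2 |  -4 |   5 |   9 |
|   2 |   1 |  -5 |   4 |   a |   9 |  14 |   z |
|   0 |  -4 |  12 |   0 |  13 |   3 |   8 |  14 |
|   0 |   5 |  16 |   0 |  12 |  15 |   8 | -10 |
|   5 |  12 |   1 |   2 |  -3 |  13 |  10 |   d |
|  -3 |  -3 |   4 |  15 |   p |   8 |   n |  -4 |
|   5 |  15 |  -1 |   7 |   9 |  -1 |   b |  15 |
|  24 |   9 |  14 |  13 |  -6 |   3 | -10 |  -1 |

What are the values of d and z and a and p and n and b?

The known cells in row 7 total 49, leaving 46 − 49 = -3 for the blank.
The known cells in column 7 total 32, leaving 46 − 32 = 14 for the blank.
The known cells in row 6 total 31, leaving 46 − 31 = 15 for the blank.
The known cells in column 5 total 42, leaving 46 − 42 = 4 for the blank.
The known cells in row 2 total 29, leaving 46 − 29 = 17 for the blank.
The known cells in row 5 total 40, leaving 46 − 40 = 6 for the blank.

d = 6, z = 17, a = 4, p = 15, n = 14, b = -3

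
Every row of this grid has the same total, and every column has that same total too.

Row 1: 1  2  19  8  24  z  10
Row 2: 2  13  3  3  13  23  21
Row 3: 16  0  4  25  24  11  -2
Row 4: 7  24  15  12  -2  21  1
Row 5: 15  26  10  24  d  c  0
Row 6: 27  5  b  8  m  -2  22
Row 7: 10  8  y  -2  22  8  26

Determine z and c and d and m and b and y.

Rows 2 and 3 both sum to 78, so that's the common total.
Row 7: 10 + 8 − 2 + 22 + 8 + 26 = 72, so its missing entry is 78 − 72 = 6.
Row 1: 1 + 2 + 19 + 8 + 24 + 10 = 64, so its missing entry is 78 − 64 = 14.
Column 6: 14 + 23 + 11 + 21 − 2 + 8 = 75, so its missing entry is 78 − 75 = 3.
Row 5: 15 + 26 + 10 + 24 + 3 + 0 = 78, so its missing entry is 78 − 78 = 0.
Column 5: 24 + 13 + 24 − 2 + 0 + 22 = 81, so its missing entry is 78 − 81 = -3.
Row 6: 27 + 5 + 8 − 3 − 2 + 22 = 57, so its missing entry is 78 − 57 = 21.

z = 14, c = 3, d = 0, m = -3, b = 21, y = 6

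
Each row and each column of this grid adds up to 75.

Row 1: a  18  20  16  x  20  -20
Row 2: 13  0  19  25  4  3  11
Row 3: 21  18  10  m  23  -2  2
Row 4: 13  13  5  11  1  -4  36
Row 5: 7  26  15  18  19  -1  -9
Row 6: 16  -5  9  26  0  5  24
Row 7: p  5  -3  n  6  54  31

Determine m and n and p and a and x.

Column 5: 4 + 23 + 1 + 19 + 0 + 6 = 53, so its missing entry is 75 − 53 = 22.
Row 1: 18 + 20 + 16 + 22 + 20 − 20 = 76, so its missing entry is 75 − 76 = -1.
Row 3: 21 + 18 + 10 + 23 − 2 + 2 = 72, so its missing entry is 75 − 72 = 3.
Column 1: -1 + 13 + 21 + 13 + 7 + 16 = 69, so its missing entry is 75 − 69 = 6.
Row 7: 6 + 5 − 3 + 6 + 54 + 31 = 99, so its missing entry is 75 − 99 = -24.

m = 3, n = -24, p = 6, a = -1, x = 22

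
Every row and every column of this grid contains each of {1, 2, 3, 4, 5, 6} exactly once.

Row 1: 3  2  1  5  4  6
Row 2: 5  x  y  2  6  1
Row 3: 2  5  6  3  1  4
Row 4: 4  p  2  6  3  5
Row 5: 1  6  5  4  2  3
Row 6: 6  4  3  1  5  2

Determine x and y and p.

Cell (4,2): row 4 already has {2, 3, 4, 5, 6} → 1.
Cell (2,2): column 2 already has {1, 2, 4, 5, 6} → 3.
For row 2, column 3: row 2 already has {1, 2, 3, 5, 6}; that leaves 4.

x = 3, y = 4, p = 1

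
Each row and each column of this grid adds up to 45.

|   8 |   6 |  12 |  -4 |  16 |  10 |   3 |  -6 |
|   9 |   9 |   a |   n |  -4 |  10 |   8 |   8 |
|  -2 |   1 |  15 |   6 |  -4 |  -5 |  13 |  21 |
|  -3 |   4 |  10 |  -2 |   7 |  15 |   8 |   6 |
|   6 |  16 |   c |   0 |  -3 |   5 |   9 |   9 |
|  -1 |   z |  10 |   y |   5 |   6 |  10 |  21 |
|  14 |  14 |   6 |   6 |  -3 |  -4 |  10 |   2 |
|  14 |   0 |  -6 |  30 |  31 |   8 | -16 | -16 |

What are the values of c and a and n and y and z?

The known cells in column 2 total 50, leaving 45 − 50 = -5 for the blank.
The known cells in row 5 total 42, leaving 45 − 42 = 3 for the blank.
The known cells in column 3 total 50, leaving 45 − 50 = -5 for the blank.
The known cells in row 6 total 46, leaving 45 − 46 = -1 for the blank.
The known cells in row 2 total 35, leaving 45 − 35 = 10 for the blank.

c = 3, a = -5, n = 10, y = -1, z = -5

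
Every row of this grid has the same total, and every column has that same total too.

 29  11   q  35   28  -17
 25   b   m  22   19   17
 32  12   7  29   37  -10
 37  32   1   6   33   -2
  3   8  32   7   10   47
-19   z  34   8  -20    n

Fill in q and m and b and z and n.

Rows 3 and 4 both sum to 107, so that's the common total.
Column 6 has -17 + 17 − 10 − 2 + 47 = 35; the blank must be 107 − 35 = 72.
Row 6 has -19 + 34 + 8 − 20 + 72 = 75; the blank must be 107 − 75 = 32.
Column 2 has 11 + 12 + 32 + 8 + 32 = 95; the blank must be 107 − 95 = 12.
Row 2 has 25 + 12 + 22 + 19 + 17 = 95; the blank must be 107 − 95 = 12.
Row 1 has 29 + 11 + 35 + 28 − 17 = 86; the blank must be 107 − 86 = 21.

q = 21, m = 12, b = 12, z = 32, n = 72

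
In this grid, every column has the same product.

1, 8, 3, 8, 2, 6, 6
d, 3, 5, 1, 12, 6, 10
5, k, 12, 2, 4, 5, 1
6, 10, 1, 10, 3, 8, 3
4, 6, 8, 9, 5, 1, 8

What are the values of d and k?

Columns 4 and 6 each multiply to 1440, so every column has product 1440.
Column 1: 1×5×6×4 = 120, so the missing entry is 1440 ÷ 120 = 12.
Column 2: 8×3×10×6 = 1440, so the missing entry is 1440 ÷ 1440 = 1.

d = 12, k = 1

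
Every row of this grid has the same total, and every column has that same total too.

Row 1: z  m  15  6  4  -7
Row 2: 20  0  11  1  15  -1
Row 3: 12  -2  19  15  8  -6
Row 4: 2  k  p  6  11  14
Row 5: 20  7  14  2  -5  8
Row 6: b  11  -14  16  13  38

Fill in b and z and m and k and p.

Rows 2 and 3 both sum to 46, so that's the common total.
The known cells in row 6 total 64, leaving 46 − 64 = -18 for the blank.
The known cells in column 1 total 36, leaving 46 − 36 = 10 for the blank.
The known cells in row 1 total 28, leaving 46 − 28 = 18 for the blank.
The known cells in column 2 total 34, leaving 46 − 34 = 12 for the blank.
The known cells in row 4 total 45, leaving 46 − 45 = 1 for the blank.

b = -18, z = 10, m = 18, k = 12, p = 1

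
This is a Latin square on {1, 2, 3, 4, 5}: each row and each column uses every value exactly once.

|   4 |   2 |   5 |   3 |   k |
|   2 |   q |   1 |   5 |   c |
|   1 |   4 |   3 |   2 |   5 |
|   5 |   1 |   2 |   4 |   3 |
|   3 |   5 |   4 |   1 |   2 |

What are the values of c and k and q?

At (row 2, col 2): column 2 already has {1, 2, 4, 5}, so the value is 3.
For row 1, column 5: row 1 already has {2, 3, 4, 5}; that leaves 1.
For row 2, column 5: row 2 already has {1, 2, 3, 5}; that leaves 4.

c = 4, k = 1, q = 3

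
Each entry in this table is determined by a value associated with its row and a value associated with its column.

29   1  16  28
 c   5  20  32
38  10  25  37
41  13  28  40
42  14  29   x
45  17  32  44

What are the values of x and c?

x = 41, c = 33

The difference between any two rows is the same in every column — this is an addition table with the headers hidden.
Row 5 minus row 1 is 14 − 1 = 13, so its entry in column 4 is 28 + 13 = 41.
Row 2 minus row 1 is 5 − 1 = 4, so its entry in column 1 is 29 + 4 = 33.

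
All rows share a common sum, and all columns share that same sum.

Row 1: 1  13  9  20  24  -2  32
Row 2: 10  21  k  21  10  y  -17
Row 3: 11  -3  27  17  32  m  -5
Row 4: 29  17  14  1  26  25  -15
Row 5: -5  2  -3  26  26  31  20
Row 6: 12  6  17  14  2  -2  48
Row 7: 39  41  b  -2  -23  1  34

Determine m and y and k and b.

Rows 1 and 4 both sum to 97, so that's the common total.
The known cells in row 3 total 79, leaving 97 − 79 = 18 for the blank.
The known cells in row 7 total 90, leaving 97 − 90 = 7 for the blank.
The known cells in column 3 total 71, leaving 97 − 71 = 26 for the blank.
The known cells in row 2 total 71, leaving 97 − 71 = 26 for the blank.

m = 18, y = 26, k = 26, b = 7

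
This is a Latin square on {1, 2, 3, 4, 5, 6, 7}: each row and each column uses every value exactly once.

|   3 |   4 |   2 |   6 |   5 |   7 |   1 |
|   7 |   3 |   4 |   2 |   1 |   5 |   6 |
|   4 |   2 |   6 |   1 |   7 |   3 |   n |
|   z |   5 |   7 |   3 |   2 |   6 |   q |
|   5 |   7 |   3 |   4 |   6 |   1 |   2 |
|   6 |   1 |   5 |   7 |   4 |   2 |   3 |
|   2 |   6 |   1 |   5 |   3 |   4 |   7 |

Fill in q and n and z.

q = 4, n = 5, z = 1

At (row 3, col 7): row 3 already has {1, 2, 3, 4, 6, 7}, so the value is 5.
Cell (4,7): column 7 already has {1, 2, 3, 5, 6, 7} → 4.
Cell (4,1): row 4 already has {2, 3, 4, 5, 6, 7} → 1.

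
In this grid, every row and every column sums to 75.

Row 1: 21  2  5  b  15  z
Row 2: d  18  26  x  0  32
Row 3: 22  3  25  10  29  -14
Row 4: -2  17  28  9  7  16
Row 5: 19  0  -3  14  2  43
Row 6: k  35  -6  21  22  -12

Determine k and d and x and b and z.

k = 15, d = 0, x = -1, b = 22, z = 10

Row 6: 35 − 6 + 21 + 22 − 12 = 60, so its missing entry is 75 − 60 = 15.
Column 6: 32 − 14 + 16 + 43 − 12 = 65, so its missing entry is 75 − 65 = 10.
Row 1: 21 + 2 + 5 + 15 + 10 = 53, so its missing entry is 75 − 53 = 22.
Column 1: 21 + 22 − 2 + 19 + 15 = 75, so its missing entry is 75 − 75 = 0.
Row 2: 0 + 18 + 26 + 0 + 32 = 76, so its missing entry is 75 − 76 = -1.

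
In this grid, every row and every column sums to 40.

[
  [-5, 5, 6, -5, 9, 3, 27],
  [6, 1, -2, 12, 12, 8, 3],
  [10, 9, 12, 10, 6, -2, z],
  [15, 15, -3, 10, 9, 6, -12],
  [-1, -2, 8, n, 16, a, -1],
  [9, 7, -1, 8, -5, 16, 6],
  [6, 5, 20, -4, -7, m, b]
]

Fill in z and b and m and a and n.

z = -5, b = 22, m = -2, a = 11, n = 9

The known cells in column 4 total 31, leaving 40 − 31 = 9 for the blank.
The known cells in row 5 total 29, leaving 40 − 29 = 11 for the blank.
The known cells in column 6 total 42, leaving 40 − 42 = -2 for the blank.
The known cells in row 3 total 45, leaving 40 − 45 = -5 for the blank.
The known cells in row 7 total 18, leaving 40 − 18 = 22 for the blank.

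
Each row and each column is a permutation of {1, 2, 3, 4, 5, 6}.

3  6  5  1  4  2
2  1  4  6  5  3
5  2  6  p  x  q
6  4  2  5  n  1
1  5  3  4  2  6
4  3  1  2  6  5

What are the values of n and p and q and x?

Cell (3,4): column 4 already has {1, 2, 4, 5, 6} → 3.
At (row 3, col 6): column 6 already has {1, 2, 3, 5, 6}, so the value is 4.
For row 3, column 5: row 3 already has {2, 3, 4, 5, 6}; that leaves 1.
For row 4, column 5: row 4 already has {1, 2, 4, 5, 6}; that leaves 3.

n = 3, p = 3, q = 4, x = 1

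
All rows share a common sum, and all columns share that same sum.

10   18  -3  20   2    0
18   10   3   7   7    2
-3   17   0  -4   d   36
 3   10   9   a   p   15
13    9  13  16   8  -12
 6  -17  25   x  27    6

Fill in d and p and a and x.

Rows 1 and 2 both sum to 47, so that's the common total.
Row 6 has 6 − 17 + 25 + 27 + 6 = 47; the blank must be 47 − 47 = 0.
Row 3 has -3 + 17 + 0 − 4 + 36 = 46; the blank must be 47 − 46 = 1.
Column 4 has 20 + 7 − 4 + 16 + 0 = 39; the blank must be 47 − 39 = 8.
Row 4 has 3 + 10 + 9 + 8 + 15 = 45; the blank must be 47 − 45 = 2.

d = 1, p = 2, a = 8, x = 0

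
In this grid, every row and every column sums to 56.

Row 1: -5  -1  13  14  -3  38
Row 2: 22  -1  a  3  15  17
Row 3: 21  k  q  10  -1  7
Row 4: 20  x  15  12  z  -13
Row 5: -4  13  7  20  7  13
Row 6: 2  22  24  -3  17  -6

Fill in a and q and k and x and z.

a = 0, q = -3, k = 22, x = 1, z = 21

Row 2 has 22 − 1 + 3 + 15 + 17 = 56; the blank must be 56 − 56 = 0.
Column 5 has -3 + 15 − 1 + 7 + 17 = 35; the blank must be 56 − 35 = 21.
Row 4 has 20 + 15 + 12 + 21 − 13 = 55; the blank must be 56 − 55 = 1.
Column 2 has -1 − 1 + 1 + 13 + 22 = 34; the blank must be 56 − 34 = 22.
Row 3 has 21 + 22 + 10 − 1 + 7 = 59; the blank must be 56 − 59 = -3.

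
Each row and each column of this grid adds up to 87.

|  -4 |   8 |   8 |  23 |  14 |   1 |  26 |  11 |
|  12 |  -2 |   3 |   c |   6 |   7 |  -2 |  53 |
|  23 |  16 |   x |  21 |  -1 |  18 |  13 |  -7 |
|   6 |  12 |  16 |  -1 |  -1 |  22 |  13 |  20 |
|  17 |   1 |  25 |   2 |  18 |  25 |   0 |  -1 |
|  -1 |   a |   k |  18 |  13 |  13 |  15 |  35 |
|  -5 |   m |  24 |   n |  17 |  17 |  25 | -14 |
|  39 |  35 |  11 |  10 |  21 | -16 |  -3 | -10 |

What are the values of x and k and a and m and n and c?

The known cells in row 3 total 83, leaving 87 − 83 = 4 for the blank.
The known cells in row 2 total 77, leaving 87 − 77 = 10 for the blank.
The known cells in column 4 total 83, leaving 87 − 83 = 4 for the blank.
The known cells in row 7 total 68, leaving 87 − 68 = 19 for the blank.
The known cells in column 2 total 89, leaving 87 − 89 = -2 for the blank.
The known cells in row 6 total 91, leaving 87 − 91 = -4 for the blank.

x = 4, k = -4, a = -2, m = 19, n = 4, c = 10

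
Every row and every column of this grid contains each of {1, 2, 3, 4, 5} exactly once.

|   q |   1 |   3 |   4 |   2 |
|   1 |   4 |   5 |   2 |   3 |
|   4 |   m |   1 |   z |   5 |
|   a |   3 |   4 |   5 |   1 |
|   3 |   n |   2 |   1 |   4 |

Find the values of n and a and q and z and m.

n = 5, a = 2, q = 5, z = 3, m = 2

Cell (1,1): row 1 already has {1, 2, 3, 4} → 5.
Cell (4,1): row 4 already has {1, 3, 4, 5} → 2.
At (row 3, col 4): column 4 already has {1, 2, 4, 5}, so the value is 3.
Cell (3,2): row 3 already has {1, 3, 4, 5} → 2.
Cell (5,2): row 5 already has {1, 2, 3, 4} → 5.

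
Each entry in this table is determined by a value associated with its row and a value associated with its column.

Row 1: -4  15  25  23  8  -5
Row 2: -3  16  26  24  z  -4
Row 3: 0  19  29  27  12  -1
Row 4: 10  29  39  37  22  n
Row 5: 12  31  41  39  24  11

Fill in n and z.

The difference between any two rows is the same in every column — this is an addition table with the headers hidden.
Row 4 minus row 1 is 29 − 15 = 14, so its entry in column 6 is -5 + 14 = 9.
Row 2 minus row 1 is 16 − 15 = 1, so its entry in column 5 is 8 + 1 = 9.

n = 9, z = 9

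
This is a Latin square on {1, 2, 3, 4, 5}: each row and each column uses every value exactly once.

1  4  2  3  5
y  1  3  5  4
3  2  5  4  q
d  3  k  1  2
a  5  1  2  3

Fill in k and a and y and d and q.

Cell (3,5): row 3 already has {2, 3, 4, 5} → 1.
Cell (5,1): row 5 already has {1, 2, 3, 5} → 4.
Cell (2,1): row 2 already has {1, 3, 4, 5} → 2.
For row 4, column 1: column 1 already has {1, 2, 3, 4}; that leaves 5.
For row 4, column 3: row 4 already has {1, 2, 3, 5}; that leaves 4.

k = 4, a = 4, y = 2, d = 5, q = 1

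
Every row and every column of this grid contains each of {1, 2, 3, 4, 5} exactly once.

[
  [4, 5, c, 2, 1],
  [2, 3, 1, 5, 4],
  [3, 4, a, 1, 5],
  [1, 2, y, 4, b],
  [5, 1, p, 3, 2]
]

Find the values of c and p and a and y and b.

Cell (4,5): column 5 already has {1, 2, 4, 5} → 3.
Cell (5,3): row 5 already has {1, 2, 3, 5} → 4.
Cell (1,3): row 1 already has {1, 2, 4, 5} → 3.
Cell (3,3): row 3 already has {1, 3, 4, 5} → 2.
At (row 4, col 3): row 4 already has {1, 2, 3, 4}, so the value is 5.

c = 3, p = 4, a = 2, y = 5, b = 3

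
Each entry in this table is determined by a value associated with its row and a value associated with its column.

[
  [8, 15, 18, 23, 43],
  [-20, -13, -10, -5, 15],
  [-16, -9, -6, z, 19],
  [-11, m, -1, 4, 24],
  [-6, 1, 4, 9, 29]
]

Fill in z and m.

The difference between any two rows is the same in every column — this is an addition table with the headers hidden.
Row 3 minus row 1 is -6 − 18 = -24, so its entry in column 4 is 23 + (-24) = -1.
Row 4 minus row 1 is -1 − 18 = -19, so its entry in column 2 is 15 + (-19) = -4.

z = -1, m = -4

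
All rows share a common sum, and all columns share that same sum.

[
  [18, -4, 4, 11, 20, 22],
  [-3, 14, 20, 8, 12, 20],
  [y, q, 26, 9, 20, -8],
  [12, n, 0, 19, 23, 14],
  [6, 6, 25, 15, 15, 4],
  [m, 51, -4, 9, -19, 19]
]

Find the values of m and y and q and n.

m = 15, y = 23, q = 1, n = 3

Rows 1 and 2 both sum to 71, so that's the common total.
The known cells in row 4 total 68, leaving 71 − 68 = 3 for the blank.
The known cells in row 6 total 56, leaving 71 − 56 = 15 for the blank.
The known cells in column 1 total 48, leaving 71 − 48 = 23 for the blank.
The known cells in row 3 total 70, leaving 71 − 70 = 1 for the blank.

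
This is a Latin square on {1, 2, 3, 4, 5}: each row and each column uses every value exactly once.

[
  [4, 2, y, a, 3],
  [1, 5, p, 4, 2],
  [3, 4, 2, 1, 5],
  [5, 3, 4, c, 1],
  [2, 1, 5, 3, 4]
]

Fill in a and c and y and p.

Cell (2,3): row 2 already has {1, 2, 4, 5} → 3.
Cell (1,3): column 3 already has {2, 3, 4, 5} → 1.
At (row 1, col 4): row 1 already has {1, 2, 3, 4}, so the value is 5.
At (row 4, col 4): row 4 already has {1, 3, 4, 5}, so the value is 2.

a = 5, c = 2, y = 1, p = 3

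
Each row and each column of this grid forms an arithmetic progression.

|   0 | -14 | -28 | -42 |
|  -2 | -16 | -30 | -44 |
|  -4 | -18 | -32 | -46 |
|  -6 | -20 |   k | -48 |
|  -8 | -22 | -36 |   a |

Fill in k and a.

k = -34, a = -50

Along each row the entries change by -14 per step; down each column they change by -2.
Row 4: from -6 at column 1, stepping by -14 to column 3 gives -34.
Row 5: from -8 at column 1, stepping by -14 to column 4 gives -50.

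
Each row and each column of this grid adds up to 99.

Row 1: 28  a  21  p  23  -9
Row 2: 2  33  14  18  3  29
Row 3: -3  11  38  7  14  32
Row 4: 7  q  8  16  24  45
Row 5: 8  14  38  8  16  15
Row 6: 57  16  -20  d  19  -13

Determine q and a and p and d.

Row 4 has 7 + 8 + 16 + 24 + 45 = 100; the blank must be 99 − 100 = -1.
Row 6 has 57 + 16 − 20 + 19 − 13 = 59; the blank must be 99 − 59 = 40.
Column 4 has 18 + 7 + 16 + 8 + 40 = 89; the blank must be 99 − 89 = 10.
Row 1 has 28 + 21 + 10 + 23 − 9 = 73; the blank must be 99 − 73 = 26.

q = -1, a = 26, p = 10, d = 40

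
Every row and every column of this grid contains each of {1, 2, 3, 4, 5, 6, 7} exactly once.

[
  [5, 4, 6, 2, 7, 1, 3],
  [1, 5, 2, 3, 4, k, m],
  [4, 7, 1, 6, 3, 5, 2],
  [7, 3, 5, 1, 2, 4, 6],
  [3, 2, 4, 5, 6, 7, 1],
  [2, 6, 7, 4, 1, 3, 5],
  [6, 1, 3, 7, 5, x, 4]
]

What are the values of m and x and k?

For row 2, column 7: column 7 already has {1, 2, 3, 4, 5, 6}; that leaves 7.
For row 7, column 6: row 7 already has {1, 3, 4, 5, 6, 7}; that leaves 2.
At (row 2, col 6): row 2 already has {1, 2, 3, 4, 5, 7}, so the value is 6.

m = 7, x = 2, k = 6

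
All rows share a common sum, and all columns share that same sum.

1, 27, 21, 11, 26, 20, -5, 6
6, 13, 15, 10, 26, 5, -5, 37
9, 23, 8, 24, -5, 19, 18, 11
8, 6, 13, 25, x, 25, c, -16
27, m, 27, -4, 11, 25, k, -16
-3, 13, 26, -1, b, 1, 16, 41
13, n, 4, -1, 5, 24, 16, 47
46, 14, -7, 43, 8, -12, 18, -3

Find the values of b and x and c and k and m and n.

Rows 1 and 2 both sum to 107, so that's the common total.
Row 7 has 13 + 4 − 1 + 5 + 24 + 16 + 47 = 108; the blank must be 107 − 108 = -1.
Row 6 has -3 + 13 + 26 − 1 + 1 + 16 + 41 = 93; the blank must be 107 − 93 = 14.
Column 5 has 26 + 26 − 5 + 11 + 14 + 5 + 8 = 85; the blank must be 107 − 85 = 22.
Row 4 has 8 + 6 + 13 + 25 + 22 + 25 − 16 = 83; the blank must be 107 − 83 = 24.
Column 7 has -5 − 5 + 18 + 24 + 16 + 16 + 18 = 82; the blank must be 107 − 82 = 25.
Row 5 has 27 + 27 − 4 + 11 + 25 + 25 − 16 = 95; the blank must be 107 − 95 = 12.

b = 14, x = 22, c = 24, k = 25, m = 12, n = -1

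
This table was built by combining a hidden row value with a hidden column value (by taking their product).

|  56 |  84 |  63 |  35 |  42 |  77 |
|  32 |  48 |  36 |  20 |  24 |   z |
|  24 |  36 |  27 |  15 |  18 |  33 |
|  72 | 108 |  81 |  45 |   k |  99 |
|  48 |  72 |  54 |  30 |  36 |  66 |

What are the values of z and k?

z = 44, k = 54

Each row is a constant multiple of every other row — this is a multiplication table with the headers hidden.
Row 2 is 36/63 = 4/7 times row 1, so its entry in column 6 is 77 × 4/7 = 44.
Row 4 is 81/63 = 9/7 times row 1, so its entry in column 5 is 42 × 9/7 = 54.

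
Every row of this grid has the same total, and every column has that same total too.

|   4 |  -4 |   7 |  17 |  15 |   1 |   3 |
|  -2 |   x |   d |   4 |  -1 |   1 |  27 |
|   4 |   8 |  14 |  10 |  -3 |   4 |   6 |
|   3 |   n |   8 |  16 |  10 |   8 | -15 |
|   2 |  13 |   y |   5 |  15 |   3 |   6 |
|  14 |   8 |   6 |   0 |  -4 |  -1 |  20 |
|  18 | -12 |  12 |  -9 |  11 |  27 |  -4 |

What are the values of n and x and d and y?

n = 13, x = 17, d = -3, y = -1

Rows 1 and 3 both sum to 43, so that's the common total.
The known cells in row 4 total 30, leaving 43 − 30 = 13 for the blank.
The known cells in column 2 total 26, leaving 43 − 26 = 17 for the blank.
The known cells in row 2 total 46, leaving 43 − 46 = -3 for the blank.
The known cells in row 5 total 44, leaving 43 − 44 = -1 for the blank.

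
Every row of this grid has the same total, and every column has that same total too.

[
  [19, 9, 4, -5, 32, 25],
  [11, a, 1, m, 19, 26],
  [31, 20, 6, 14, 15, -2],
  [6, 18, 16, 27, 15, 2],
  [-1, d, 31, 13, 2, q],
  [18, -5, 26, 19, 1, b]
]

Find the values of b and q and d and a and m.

b = 25, q = 8, d = 31, a = 11, m = 16

Rows 1 and 3 both sum to 84, so that's the common total.
The known cells in row 6 total 59, leaving 84 − 59 = 25 for the blank.
The known cells in column 6 total 76, leaving 84 − 76 = 8 for the blank.
The known cells in row 5 total 53, leaving 84 − 53 = 31 for the blank.
The known cells in column 2 total 73, leaving 84 − 73 = 11 for the blank.
The known cells in row 2 total 68, leaving 84 − 68 = 16 for the blank.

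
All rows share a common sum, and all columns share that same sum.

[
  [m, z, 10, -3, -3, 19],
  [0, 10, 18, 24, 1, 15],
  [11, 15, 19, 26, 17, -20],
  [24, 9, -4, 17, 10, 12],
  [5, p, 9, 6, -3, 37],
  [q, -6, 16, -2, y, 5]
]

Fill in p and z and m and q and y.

p = 14, z = 26, m = 19, q = 9, y = 46

Rows 2 and 3 both sum to 68, so that's the common total.
Column 5: -3 + 1 + 17 + 10 − 3 = 22, so its missing entry is 68 − 22 = 46.
Row 6: -6 + 16 − 2 + 46 + 5 = 59, so its missing entry is 68 − 59 = 9.
Column 1: 0 + 11 + 24 + 5 + 9 = 49, so its missing entry is 68 − 49 = 19.
Row 1: 19 + 10 − 3 − 3 + 19 = 42, so its missing entry is 68 − 42 = 26.
Row 5: 5 + 9 + 6 − 3 + 37 = 54, so its missing entry is 68 − 54 = 14.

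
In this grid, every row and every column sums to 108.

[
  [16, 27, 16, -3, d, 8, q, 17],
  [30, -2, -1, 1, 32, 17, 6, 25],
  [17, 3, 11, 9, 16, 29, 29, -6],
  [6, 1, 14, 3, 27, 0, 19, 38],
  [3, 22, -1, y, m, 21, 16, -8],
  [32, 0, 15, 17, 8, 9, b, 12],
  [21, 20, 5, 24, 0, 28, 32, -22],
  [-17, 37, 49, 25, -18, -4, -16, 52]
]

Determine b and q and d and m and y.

b = 15, q = 7, d = 20, m = 23, y = 32

The known cells in column 4 total 76, leaving 108 − 76 = 32 for the blank.
The known cells in row 5 total 85, leaving 108 − 85 = 23 for the blank.
The known cells in column 5 total 88, leaving 108 − 88 = 20 for the blank.
The known cells in row 1 total 101, leaving 108 − 101 = 7 for the blank.
The known cells in row 6 total 93, leaving 108 − 93 = 15 for the blank.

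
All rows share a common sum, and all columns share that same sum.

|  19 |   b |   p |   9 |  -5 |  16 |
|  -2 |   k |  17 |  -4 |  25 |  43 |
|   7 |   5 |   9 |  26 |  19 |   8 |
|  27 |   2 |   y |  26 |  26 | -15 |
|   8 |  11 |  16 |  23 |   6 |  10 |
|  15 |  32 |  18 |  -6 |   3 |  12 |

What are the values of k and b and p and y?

k = -5, b = 29, p = 6, y = 8

Rows 3 and 5 both sum to 74, so that's the common total.
Row 2: -2 + 17 − 4 + 25 + 43 = 79, so its missing entry is 74 − 79 = -5.
Column 2: -5 + 5 + 2 + 11 + 32 = 45, so its missing entry is 74 − 45 = 29.
Row 4: 27 + 2 + 26 + 26 − 15 = 66, so its missing entry is 74 − 66 = 8.
Row 1: 19 + 29 + 9 − 5 + 16 = 68, so its missing entry is 74 − 68 = 6.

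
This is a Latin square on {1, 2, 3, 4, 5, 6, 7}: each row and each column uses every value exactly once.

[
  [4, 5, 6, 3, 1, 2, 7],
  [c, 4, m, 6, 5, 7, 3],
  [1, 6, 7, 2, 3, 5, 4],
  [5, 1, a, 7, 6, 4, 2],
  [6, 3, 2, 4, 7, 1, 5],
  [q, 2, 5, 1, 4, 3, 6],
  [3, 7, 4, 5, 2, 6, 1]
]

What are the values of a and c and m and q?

For row 4, column 3: row 4 already has {1, 2, 4, 5, 6, 7}; that leaves 3.
For row 2, column 3: column 3 already has {2, 3, 4, 5, 6, 7}; that leaves 1.
For row 2, column 1: row 2 already has {1, 3, 4, 5, 6, 7}; that leaves 2.
Cell (6,1): row 6 already has {1, 2, 3, 4, 5, 6} → 7.

a = 3, c = 2, m = 1, q = 7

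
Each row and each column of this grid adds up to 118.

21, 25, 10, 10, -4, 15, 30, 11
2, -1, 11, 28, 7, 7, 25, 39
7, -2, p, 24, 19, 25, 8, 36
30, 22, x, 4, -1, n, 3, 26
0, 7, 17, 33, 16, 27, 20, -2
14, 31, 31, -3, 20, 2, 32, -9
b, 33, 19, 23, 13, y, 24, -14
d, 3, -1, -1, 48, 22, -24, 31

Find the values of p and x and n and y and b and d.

Row 3: 7 − 2 + 24 + 19 + 25 + 8 + 36 = 117, so its missing entry is 118 − 117 = 1.
Row 8: 3 − 1 − 1 + 48 + 22 − 24 + 31 = 78, so its missing entry is 118 − 78 = 40.
Column 1: 21 + 2 + 7 + 30 + 0 + 14 + 40 = 114, so its missing entry is 118 − 114 = 4.
Row 7: 4 + 33 + 19 + 23 + 13 + 24 − 14 = 102, so its missing entry is 118 − 102 = 16.
Column 3: 10 + 11 + 1 + 17 + 31 + 19 − 1 = 88, so its missing entry is 118 − 88 = 30.
Row 4: 30 + 22 + 30 + 4 − 1 + 3 + 26 = 114, so its missing entry is 118 − 114 = 4.

p = 1, x = 30, n = 4, y = 16, b = 4, d = 40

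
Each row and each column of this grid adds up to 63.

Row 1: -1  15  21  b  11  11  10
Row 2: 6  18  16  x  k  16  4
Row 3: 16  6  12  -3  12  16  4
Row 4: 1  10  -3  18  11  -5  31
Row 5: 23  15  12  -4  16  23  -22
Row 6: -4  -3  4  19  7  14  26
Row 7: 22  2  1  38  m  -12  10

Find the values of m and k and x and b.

Row 1 has -1 + 15 + 21 + 11 + 11 + 10 = 67; the blank must be 63 − 67 = -4.
Column 4 has -4 − 3 + 18 − 4 + 19 + 38 = 64; the blank must be 63 − 64 = -1.
Row 7 has 22 + 2 + 1 + 38 − 12 + 10 = 61; the blank must be 63 − 61 = 2.
Row 2 has 6 + 18 + 16 − 1 + 16 + 4 = 59; the blank must be 63 − 59 = 4.

m = 2, k = 4, x = -1, b = -4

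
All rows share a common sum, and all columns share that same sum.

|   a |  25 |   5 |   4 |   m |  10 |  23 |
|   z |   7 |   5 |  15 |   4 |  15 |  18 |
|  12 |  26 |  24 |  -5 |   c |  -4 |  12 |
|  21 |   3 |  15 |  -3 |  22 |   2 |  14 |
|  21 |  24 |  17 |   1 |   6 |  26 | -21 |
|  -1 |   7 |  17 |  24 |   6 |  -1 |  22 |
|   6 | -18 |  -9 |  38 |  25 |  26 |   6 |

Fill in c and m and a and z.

Rows 4 and 5 both sum to 74, so that's the common total.
The known cells in row 2 total 64, leaving 74 − 64 = 10 for the blank.
The known cells in row 3 total 65, leaving 74 − 65 = 9 for the blank.
The known cells in column 5 total 72, leaving 74 − 72 = 2 for the blank.
The known cells in row 1 total 69, leaving 74 − 69 = 5 for the blank.

c = 9, m = 2, a = 5, z = 10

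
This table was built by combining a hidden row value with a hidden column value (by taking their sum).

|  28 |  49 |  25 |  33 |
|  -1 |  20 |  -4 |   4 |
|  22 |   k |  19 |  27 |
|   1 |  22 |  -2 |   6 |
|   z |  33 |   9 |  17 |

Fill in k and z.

The difference between any two rows is the same in every column — this is an addition table with the headers hidden.
Row 3 minus row 1 is 19 − 25 = -6, so its entry in column 2 is 49 + (-6) = 43.
Row 5 minus row 1 is 9 − 25 = -16, so its entry in column 1 is 28 + (-16) = 12.

k = 43, z = 12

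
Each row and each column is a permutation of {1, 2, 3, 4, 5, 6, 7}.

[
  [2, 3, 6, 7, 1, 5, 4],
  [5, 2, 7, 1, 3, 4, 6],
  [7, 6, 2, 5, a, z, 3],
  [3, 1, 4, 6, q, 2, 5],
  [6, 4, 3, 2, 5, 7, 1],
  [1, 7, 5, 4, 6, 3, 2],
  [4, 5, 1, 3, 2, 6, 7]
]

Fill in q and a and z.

q = 7, a = 4, z = 1

For row 3, column 6: column 6 already has {2, 3, 4, 5, 6, 7}; that leaves 1.
At (row 3, col 5): row 3 already has {1, 2, 3, 5, 6, 7}, so the value is 4.
For row 4, column 5: row 4 already has {1, 2, 3, 4, 5, 6}; that leaves 7.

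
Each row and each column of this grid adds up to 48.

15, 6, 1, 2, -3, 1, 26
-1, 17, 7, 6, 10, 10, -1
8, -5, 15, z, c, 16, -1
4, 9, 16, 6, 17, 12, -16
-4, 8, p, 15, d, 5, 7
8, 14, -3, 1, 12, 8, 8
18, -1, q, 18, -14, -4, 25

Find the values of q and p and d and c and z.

Row 7: 18 − 1 + 18 − 14 − 4 + 25 = 42, so its missing entry is 48 − 42 = 6.
Column 3: 1 + 7 + 15 + 16 − 3 + 6 = 42, so its missing entry is 48 − 42 = 6.
Row 5: -4 + 8 + 6 + 15 + 5 + 7 = 37, so its missing entry is 48 − 37 = 11.
Column 5: -3 + 10 + 17 + 11 + 12 − 14 = 33, so its missing entry is 48 − 33 = 15.
Row 3: 8 − 5 + 15 + 15 + 16 − 1 = 48, so its missing entry is 48 − 48 = 0.

q = 6, p = 6, d = 11, c = 15, z = 0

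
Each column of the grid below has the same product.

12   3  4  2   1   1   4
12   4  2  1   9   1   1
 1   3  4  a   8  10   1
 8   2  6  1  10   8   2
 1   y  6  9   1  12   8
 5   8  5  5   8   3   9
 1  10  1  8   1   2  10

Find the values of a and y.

Columns 5 and 7 each multiply to 5760, so every column has product 5760.
Column 4: 2×1×1×9×5×8 = 720, so the missing entry is 5760 ÷ 720 = 8.
Column 2: 3×4×3×2×8×10 = 5760, so the missing entry is 5760 ÷ 5760 = 1.

a = 8, y = 1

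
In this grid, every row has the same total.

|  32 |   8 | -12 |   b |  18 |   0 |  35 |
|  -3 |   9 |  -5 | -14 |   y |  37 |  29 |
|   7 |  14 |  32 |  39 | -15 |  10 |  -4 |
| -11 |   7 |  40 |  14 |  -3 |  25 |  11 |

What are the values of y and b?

y = 30, b = 2

The complete rows each total 83.
Row 2 is missing 83 − 53 = 30 (since -3 + 9 − 5 − 14 + 37 + 29 = 53).
Row 1 is missing 83 − 81 = 2 (since 32 + 8 − 12 + 18 + 0 + 35 = 81).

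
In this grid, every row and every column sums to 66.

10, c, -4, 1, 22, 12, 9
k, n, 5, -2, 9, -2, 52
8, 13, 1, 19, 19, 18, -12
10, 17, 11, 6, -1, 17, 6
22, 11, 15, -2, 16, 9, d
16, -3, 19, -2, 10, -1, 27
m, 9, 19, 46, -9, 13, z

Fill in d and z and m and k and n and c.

d = -5, z = -11, m = -1, k = 1, n = 3, c = 16

Row 1 has 10 − 4 + 1 + 22 + 12 + 9 = 50; the blank must be 66 − 50 = 16.
Column 2 has 16 + 13 + 17 + 11 − 3 + 9 = 63; the blank must be 66 − 63 = 3.
Row 5 has 22 + 11 + 15 − 2 + 16 + 9 = 71; the blank must be 66 − 71 = -5.
Row 2 has 3 + 5 − 2 + 9 − 2 + 52 = 65; the blank must be 66 − 65 = 1.
Column 1 has 10 + 1 + 8 + 10 + 22 + 16 = 67; the blank must be 66 − 67 = -1.
Row 7 has -1 + 9 + 19 + 46 − 9 + 13 = 77; the blank must be 66 − 77 = -11.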